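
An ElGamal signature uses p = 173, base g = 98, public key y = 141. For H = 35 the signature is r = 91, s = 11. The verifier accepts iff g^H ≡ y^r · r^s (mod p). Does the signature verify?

does not verify

Left side g^H mod p:
98^2 = 9604 ≡ 89
98^4 ≡ 89^2 = 7921 ≡ 136
98^8 ≡ 136^2 = 18496 ≡ 158
98^16 ≡ 158^2 = 24964 ≡ 52
98^32 ≡ 52^2 = 2704 ≡ 109
35 = 32 + 2 + 1, so 98^35 ≡ 109·89·98 ≡ 63 (mod 173)
Right side y^r · r^s mod p:
141^2 = 19881 ≡ 159
141^4 ≡ 159^2 = 25281 ≡ 23
141^8 ≡ 23^2 = 529 ≡ 10
141^16 ≡ 10^2 = 100
141^32 ≡ 100^2 = 10000 ≡ 139
141^64 ≡ 139^2 = 19321 ≡ 118
91 = 64 + 16 + 8 + 2 + 1, so 141^91 ≡ 118·100·10·159·141 ≡ 44 (mod 173)
91^2 = 8281 ≡ 150
91^4 ≡ 150^2 = 22500 ≡ 10
91^8 ≡ 10^2 = 100
11 = 8 + 2 + 1, so 91^11 ≡ 100·150·91 ≡ 30 (mod 173)
44·30 = 1320 ≡ 109 (mod 173)
63 ≠ 109, so verification fails.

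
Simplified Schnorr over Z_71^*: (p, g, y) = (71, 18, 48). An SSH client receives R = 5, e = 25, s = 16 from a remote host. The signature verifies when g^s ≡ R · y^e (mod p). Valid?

g^s mod p:
18^16 mod 71 = 8
R · y^e mod p:
48^25 mod 71 = 30
5·30 = 150 ≡ 8 (mod 71)
8 ≡ 8 (mod 71); signature holds.

yes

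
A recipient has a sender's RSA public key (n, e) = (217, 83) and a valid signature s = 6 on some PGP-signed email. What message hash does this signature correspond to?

181

s^2 ≡ 6^2 = 36
s^4 ≡ 36^2 = 1296 ≡ 211
s^8 ≡ 211^2 = 44521 ≡ 36
s^16 ≡ 36^2 = 1296 ≡ 211
s^32 ≡ 211^2 = 44521 ≡ 36
s^64 ≡ 36^2 = 1296 ≡ 211
83 = 64 + 16 + 2 + 1, so s^83 ≡ 211·211·36·6 ≡ 181 (mod 217)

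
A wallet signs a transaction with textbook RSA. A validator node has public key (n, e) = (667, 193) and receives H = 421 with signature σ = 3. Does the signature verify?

does not verify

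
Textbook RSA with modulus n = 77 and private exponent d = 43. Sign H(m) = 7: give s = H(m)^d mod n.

Squares mod 77: (H(m))^1≡7, (H(m))^2≡49, (H(m))^4≡14, (H(m))^8≡42, (H(m))^16≡70, (H(m))^32≡49
43 = 32 + 8 + 2 + 1, so (H(m))^43 ≡ 49·42·49·7 ≡ 35 (mod 77)

35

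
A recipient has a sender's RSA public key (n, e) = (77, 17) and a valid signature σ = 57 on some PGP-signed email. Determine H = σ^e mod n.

29

σ^17 mod 77 = 29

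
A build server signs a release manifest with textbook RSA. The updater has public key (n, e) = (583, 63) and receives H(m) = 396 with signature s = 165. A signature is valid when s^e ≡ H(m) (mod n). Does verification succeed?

s^2 ≡ 165^2 = 27225 ≡ 407
s^4 ≡ 407^2 = 165649 ≡ 77
s^8 ≡ 77^2 = 5929 ≡ 99
s^16 ≡ 99^2 = 9801 ≡ 473
s^32 ≡ 473^2 = 223729 ≡ 440
63 = 32 + 16 + 8 + 4 + 2 + 1, so s^63 ≡ 440·473·99·77·407·165 ≡ 396 (mod 583)
Since 396 equals the digest 396, verification succeeds.

passes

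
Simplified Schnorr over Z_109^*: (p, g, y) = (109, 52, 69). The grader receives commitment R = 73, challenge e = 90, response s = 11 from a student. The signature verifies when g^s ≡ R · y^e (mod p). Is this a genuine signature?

forged

g^s mod p:
52^2 = 2704 ≡ 88
52^4 ≡ 88^2 = 7744 ≡ 5
52^8 ≡ 5^2 = 25
11 = 8 + 2 + 1, so 52^11 ≡ 25·88·52 ≡ 59 (mod 109)
R · y^e mod p:
69^2 = 4761 ≡ 74
69^4 ≡ 74^2 = 5476 ≡ 26
69^8 ≡ 26^2 = 676 ≡ 22
69^16 ≡ 22^2 = 484 ≡ 48
69^32 ≡ 48^2 = 2304 ≡ 15
69^64 ≡ 15^2 = 225 ≡ 7
90 = 64 + 16 + 8 + 2, so 69^90 ≡ 7·48·22·74 ≡ 46 (mod 109)
73·46 = 3358 ≡ 88 (mod 109)
59 ≠ 88; the check fails.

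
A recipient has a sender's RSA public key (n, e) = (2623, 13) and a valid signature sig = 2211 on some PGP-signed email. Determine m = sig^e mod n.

1663

sig^2 ≡ 2211^2 = 4888521 ≡ 1872
sig^4 ≡ 1872^2 = 3504384 ≡ 56
sig^8 ≡ 56^2 = 3136 ≡ 513
13 = 8 + 4 + 1, so sig^13 ≡ 513·56·2211 ≡ 1663 (mod 2623)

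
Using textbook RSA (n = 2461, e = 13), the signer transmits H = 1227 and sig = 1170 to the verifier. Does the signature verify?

sig^2 ≡ 1170^2 = 1368900 ≡ 584
sig^4 ≡ 584^2 = 341056 ≡ 1438
sig^8 ≡ 1438^2 = 2067844 ≡ 604
13 = 8 + 4 + 1, so sig^13 ≡ 604·1438·1170 ≡ 2337 (mod 2461)
sig^13 mod 2461 = 2337, but H = 1227.

does not verify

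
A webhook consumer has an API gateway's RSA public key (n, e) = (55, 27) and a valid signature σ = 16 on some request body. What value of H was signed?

36

σ^2 ≡ 16^2 = 256 ≡ 36
σ^4 ≡ 36^2 = 1296 ≡ 31
σ^8 ≡ 31^2 = 961 ≡ 26
σ^16 ≡ 26^2 = 676 ≡ 16
27 = 16 + 8 + 2 + 1, so σ^27 ≡ 16·26·36·16 ≡ 36 (mod 55)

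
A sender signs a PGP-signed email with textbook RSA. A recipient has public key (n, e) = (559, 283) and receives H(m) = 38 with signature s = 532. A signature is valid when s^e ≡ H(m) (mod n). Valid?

no

s^2 ≡ 532^2 = 283024 ≡ 170
s^4 ≡ 170^2 = 28900 ≡ 391
s^8 ≡ 391^2 = 152881 ≡ 274
s^16 ≡ 274^2 = 75076 ≡ 170
s^32 ≡ 170^2 = 28900 ≡ 391
s^64 ≡ 391^2 = 152881 ≡ 274
s^128 ≡ 274^2 = 75076 ≡ 170
s^256 ≡ 170^2 = 28900 ≡ 391
283 = 256 + 16 + 8 + 2 + 1, so s^283 ≡ 391·170·274·170·532 ≡ 441 (mod 559)
441 ≠ 38, so verification fails.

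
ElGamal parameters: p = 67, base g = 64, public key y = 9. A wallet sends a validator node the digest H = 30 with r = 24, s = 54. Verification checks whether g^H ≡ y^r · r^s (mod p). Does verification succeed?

passes

Left side g^H mod p:
64^2 = 4096 ≡ 9
64^4 ≡ 9^2 = 81 ≡ 14
64^8 ≡ 14^2 = 196 ≡ 62
64^16 ≡ 62^2 = 3844 ≡ 25
30 = 16 + 8 + 4 + 2, so 64^30 ≡ 25·62·14·9 ≡ 62 (mod 67)
Right side y^r · r^s mod p:
9^2 = 81 ≡ 14
9^4 ≡ 14^2 = 196 ≡ 62
9^8 ≡ 62^2 = 3844 ≡ 25
9^16 ≡ 25^2 = 625 ≡ 22
24 = 16 + 8, so 9^24 ≡ 22·25 ≡ 14 (mod 67)
24^2 = 576 ≡ 40
24^4 ≡ 40^2 = 1600 ≡ 59
24^8 ≡ 59^2 = 3481 ≡ 64
24^16 ≡ 64^2 = 4096 ≡ 9
24^32 ≡ 9^2 = 81 ≡ 14
54 = 32 + 16 + 4 + 2, so 24^54 ≡ 14·9·59·40 ≡ 14 (mod 67)
14·14 = 196 ≡ 62 (mod 67)
62 ≡ 62 (mod 67), so the signature is genuine.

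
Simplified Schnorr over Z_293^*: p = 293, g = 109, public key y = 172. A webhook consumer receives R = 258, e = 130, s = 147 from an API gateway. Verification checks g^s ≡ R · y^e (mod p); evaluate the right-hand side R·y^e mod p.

109

Squares mod 293: 172^1≡172, 172^2≡284, 172^4≡81, 172^8≡115, 172^16≡40, 172^32≡135, 172^64≡59, 172^128≡258
130 = 128 + 2, so 172^130 ≡ 258·284 ≡ 22 (mod 293)
R · y^e ≡ 258·22 = 5676 ≡ 109 (mod 293)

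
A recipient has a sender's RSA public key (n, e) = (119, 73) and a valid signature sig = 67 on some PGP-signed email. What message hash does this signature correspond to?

67

sig^2 ≡ 67^2 = 4489 ≡ 86
sig^4 ≡ 86^2 = 7396 ≡ 18
sig^8 ≡ 18^2 = 324 ≡ 86
sig^16 ≡ 86^2 = 7396 ≡ 18
sig^32 ≡ 18^2 = 324 ≡ 86
sig^64 ≡ 86^2 = 7396 ≡ 18
73 = 64 + 8 + 1, so sig^73 ≡ 18·86·67 ≡ 67 (mod 119)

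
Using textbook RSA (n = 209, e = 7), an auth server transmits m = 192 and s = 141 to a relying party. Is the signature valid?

invalid

s^2 ≡ 141^2 = 19881 ≡ 26
s^4 ≡ 26^2 = 676 ≡ 49
7 = 4 + 2 + 1, so s^7 ≡ 49·26·141 ≡ 103 (mod 209)
103 ≠ 192, so verification fails.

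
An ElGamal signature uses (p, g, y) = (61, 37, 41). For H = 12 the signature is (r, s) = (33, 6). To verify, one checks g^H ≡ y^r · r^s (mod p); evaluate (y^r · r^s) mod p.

41^2 = 1681 ≡ 34
41^4 ≡ 34^2 = 1156 ≡ 58
41^8 ≡ 58^2 = 3364 ≡ 9
41^16 ≡ 9^2 = 81 ≡ 20
41^32 ≡ 20^2 = 400 ≡ 34
33 = 32 + 1, so 41^33 ≡ 34·41 ≡ 52 (mod 61)
33^2 = 1089 ≡ 52
33^4 ≡ 52^2 = 2704 ≡ 20
6 = 4 + 2, so 33^6 ≡ 20·52 ≡ 3 (mod 61)
y^r · r^s ≡ 52·3 = 156 ≡ 34 (mod 61)

34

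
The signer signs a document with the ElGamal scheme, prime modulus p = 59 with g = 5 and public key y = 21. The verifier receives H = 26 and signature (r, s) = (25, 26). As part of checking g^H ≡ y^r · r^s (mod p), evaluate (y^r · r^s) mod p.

17

21^2 = 441 ≡ 28
21^4 ≡ 28^2 = 784 ≡ 17
21^8 ≡ 17^2 = 289 ≡ 53
21^16 ≡ 53^2 = 2809 ≡ 36
25 = 16 + 8 + 1, so 21^25 ≡ 36·53·21 ≡ 7 (mod 59)
25^2 = 625 ≡ 35
25^4 ≡ 35^2 = 1225 ≡ 45
25^8 ≡ 45^2 = 2025 ≡ 19
25^16 ≡ 19^2 = 361 ≡ 7
26 = 16 + 8 + 2, so 25^26 ≡ 7·19·35 ≡ 53 (mod 59)
y^r · r^s ≡ 7·53 = 371 ≡ 17 (mod 59)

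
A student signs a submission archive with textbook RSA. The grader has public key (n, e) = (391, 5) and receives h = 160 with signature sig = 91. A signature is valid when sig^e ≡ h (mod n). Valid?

sig^5 mod 391 = 160
160 = h, so the signature checks out.

yes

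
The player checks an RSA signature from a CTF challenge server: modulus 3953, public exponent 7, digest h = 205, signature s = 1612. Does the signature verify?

does not verify

s^2 ≡ 1612^2 = 2598544 ≡ 1423
s^4 ≡ 1423^2 = 2024929 ≡ 993
7 = 4 + 2 + 1, so s^7 ≡ 993·1423·1612 ≡ 1443 (mod 3953)
The recovered value 1443 does not match the digest 205.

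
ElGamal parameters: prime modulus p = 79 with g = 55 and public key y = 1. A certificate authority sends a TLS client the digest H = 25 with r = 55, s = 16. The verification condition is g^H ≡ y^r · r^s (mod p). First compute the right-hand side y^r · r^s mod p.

Squares mod 79: 1^1≡1, 1^2≡1, 1^4≡1, 1^8≡1, 1^16≡1, 1^32≡1
55 = 32 + 16 + 4 + 2 + 1, so 1^55 ≡ 1·1·1·1·1 ≡ 1 (mod 79)
Squares mod 79: 55^1≡55, 55^2≡23, 55^4≡55, 55^8≡23, 55^16≡55
55^16 ≡ 55 (mod 79)
y^r · r^s ≡ 1·55 = 55 ≡ 55 (mod 79)

55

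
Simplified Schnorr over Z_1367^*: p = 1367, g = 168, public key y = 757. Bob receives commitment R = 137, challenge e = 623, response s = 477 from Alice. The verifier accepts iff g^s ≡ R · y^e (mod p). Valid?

g^s mod p:
Squares mod 1367: 168^1≡168, 168^2≡884, 168^4≡899, 168^8≡304, 168^16≡827, 168^32≡429, 168^64≡863, 168^128≡1121, 168^256≡368
477 = 256 + 128 + 64 + 16 + 8 + 4 + 1, so 168^477 ≡ 368·1121·863·827·304·899·168 ≡ 1129 (mod 1367)
R · y^e mod p:
Squares mod 1367: 757^1≡757, 757^2≡276, 757^4≡991, 757^8≡575, 757^16≡1178, 757^32≡179, 757^64≡600, 757^128≡479, 757^256≡1152, 757^512≡1114
623 = 512 + 64 + 32 + 8 + 4 + 2 + 1, so 757^623 ≡ 1114·600·179·575·991·276·757 ≡ 291 (mod 1367)
137·291 = 39867 ≡ 224 (mod 1367)
1129 ≠ 224; the check fails.

no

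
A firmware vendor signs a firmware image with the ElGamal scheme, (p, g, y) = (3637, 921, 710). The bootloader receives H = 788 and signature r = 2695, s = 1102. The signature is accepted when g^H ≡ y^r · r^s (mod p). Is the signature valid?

invalid

Left side g^H mod p:
Squares mod 3637: 921^1≡921, 921^2≡820, 921^4≡3192, 921^8≡1627, 921^16≡3030, 921^32≡1112, 921^64≡3601, 921^128≡1296, 921^256≡2959, 921^512≡1422
788 = 512 + 256 + 16 + 4, so 921^788 ≡ 1422·2959·3030·3192 ≡ 1661 (mod 3637)
Right side y^r · r^s mod p:
Squares mod 3637: 710^1≡710, 710^2≡2194, 710^4≡1885, 710^8≡3513, 710^16≡828, 710^32≡1828, 710^64≡2818, 710^128≡1553, 710^256≡478, 710^512≡2990, 710^1024≡354, 710^2048≡1658
2695 = 2048 + 512 + 128 + 4 + 2 + 1, so 710^2695 ≡ 1658·2990·1553·1885·2194·710 ≡ 957 (mod 3637)
Squares mod 3637: 2695^1≡2695, 2695^2≡3573, 2695^4≡459, 2695^8≡3372, 2695^16≡1122, 2695^32≡482, 2695^64≡3193, 2695^128≡738, 2695^256≡2731, 2695^512≡2511, 2695^1024≡2200
1102 = 1024 + 64 + 8 + 4 + 2, so 2695^1102 ≡ 2200·3193·3372·459·3573 ≡ 1529 (mod 3637)
957·1529 = 1463253 ≡ 1179 (mod 3637)
1661 ≠ 1179, so verification fails.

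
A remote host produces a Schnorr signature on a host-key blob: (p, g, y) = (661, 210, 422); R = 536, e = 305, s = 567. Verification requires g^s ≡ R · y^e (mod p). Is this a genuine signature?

g^s mod p:
210^2 = 44100 ≡ 474
210^4 ≡ 474^2 = 224676 ≡ 597
210^8 ≡ 597^2 = 356409 ≡ 130
210^16 ≡ 130^2 = 16900 ≡ 375
210^32 ≡ 375^2 = 140625 ≡ 493
210^64 ≡ 493^2 = 243049 ≡ 462
210^128 ≡ 462^2 = 213444 ≡ 602
210^256 ≡ 602^2 = 362404 ≡ 176
210^512 ≡ 176^2 = 30976 ≡ 570
567 = 512 + 32 + 16 + 4 + 2 + 1, so 210^567 ≡ 570·493·375·597·474·210 ≡ 91 (mod 661)
R · y^e mod p:
422^2 = 178084 ≡ 275
422^4 ≡ 275^2 = 75625 ≡ 271
422^8 ≡ 271^2 = 73441 ≡ 70
422^16 ≡ 70^2 = 4900 ≡ 273
422^32 ≡ 273^2 = 74529 ≡ 497
422^64 ≡ 497^2 = 247009 ≡ 456
422^128 ≡ 456^2 = 207936 ≡ 382
422^256 ≡ 382^2 = 145924 ≡ 504
305 = 256 + 32 + 16 + 1, so 422^305 ≡ 504·497·273·422 ≡ 658 (mod 661)
536·658 = 352688 ≡ 375 (mod 661)
91 ≠ 375; the check fails.

forged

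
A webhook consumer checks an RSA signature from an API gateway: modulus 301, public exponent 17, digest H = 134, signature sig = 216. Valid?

sig^17 mod 301 = 216
216 ≠ 134, so verification fails.

no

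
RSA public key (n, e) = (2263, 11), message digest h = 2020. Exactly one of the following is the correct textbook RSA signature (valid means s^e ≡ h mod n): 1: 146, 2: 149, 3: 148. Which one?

2

Candidate 1: Squares mod 2263: 146^1≡146, 146^2≡949, 146^4≡2190, 146^8≡803; 11 = 8 + 2 + 1, so 146^11 ≡ 803·949·146 ≡ 730 (mod 2263)
Candidate 2: Squares mod 2263: 149^1≡149, 149^2≡1834, 149^4≡738, 149^8≡1524; 11 = 8 + 2 + 1, so 149^11 ≡ 1524·1834·149 ≡ 2020 (mod 2263)
  → matches h = 2020
Candidate 3: Squares mod 2263: 148^1≡148, 148^2≡1537, 148^4≡2060, 148^8≡475; 11 = 8 + 2 + 1, so 148^11 ≡ 475·1537·148 ≡ 1902 (mod 2263)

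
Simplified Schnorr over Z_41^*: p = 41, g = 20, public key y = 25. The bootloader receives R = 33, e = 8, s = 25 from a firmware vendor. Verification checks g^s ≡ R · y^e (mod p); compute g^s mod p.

32

Squares mod 41: 20^1≡20, 20^2≡31, 20^4≡18, 20^8≡37, 20^16≡16
25 = 16 + 8 + 1, so 20^25 ≡ 16·37·20 ≡ 32 (mod 41)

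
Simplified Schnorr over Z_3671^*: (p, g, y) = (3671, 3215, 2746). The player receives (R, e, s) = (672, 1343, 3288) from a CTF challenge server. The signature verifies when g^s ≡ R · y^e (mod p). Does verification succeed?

passes

g^s mod p:
3215^2 = 10336225 ≡ 2360
3215^4 ≡ 2360^2 = 5569600 ≡ 693
3215^8 ≡ 693^2 = 480249 ≡ 3019
3215^16 ≡ 3019^2 = 9114361 ≡ 2939
3215^32 ≡ 2939^2 = 8637721 ≡ 3529
3215^64 ≡ 3529^2 = 12453841 ≡ 1809
3215^128 ≡ 1809^2 = 3272481 ≡ 1620
3215^256 ≡ 1620^2 = 2624400 ≡ 3306
3215^512 ≡ 3306^2 = 10929636 ≡ 1069
3215^1024 ≡ 1069^2 = 1142761 ≡ 1080
3215^2048 ≡ 1080^2 = 1166400 ≡ 2693
3288 = 2048 + 1024 + 128 + 64 + 16 + 8, so 3215^3288 ≡ 2693·1080·1620·1809·2939·3019 ≡ 3130 (mod 3671)
R · y^e mod p:
2746^2 = 7540516 ≡ 282
2746^4 ≡ 282^2 = 79524 ≡ 2433
2746^8 ≡ 2433^2 = 5919489 ≡ 1837
2746^16 ≡ 1837^2 = 3374569 ≡ 920
2746^32 ≡ 920^2 = 846400 ≡ 2070
2746^64 ≡ 2070^2 = 4284900 ≡ 843
2746^128 ≡ 843^2 = 710649 ≡ 2146
2746^256 ≡ 2146^2 = 4605316 ≡ 1882
2746^512 ≡ 1882^2 = 3541924 ≡ 3080
2746^1024 ≡ 3080^2 = 9486400 ≡ 536
1343 = 1024 + 256 + 32 + 16 + 8 + 4 + 2 + 1, so 2746^1343 ≡ 536·1882·2070·920·1837·2433·282·2746 ≡ 2157 (mod 3671)
672·2157 = 1449504 ≡ 3130 (mod 3671)
3130 ≡ 3130 (mod 3671); signature holds.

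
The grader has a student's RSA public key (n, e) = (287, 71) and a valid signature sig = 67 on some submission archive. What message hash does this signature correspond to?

275

Squares mod 287: sig^1≡67, sig^2≡184, sig^4≡277, sig^8≡100, sig^16≡242, sig^32≡16, sig^64≡256
71 = 64 + 4 + 2 + 1, so sig^71 ≡ 256·277·184·67 ≡ 275 (mod 287)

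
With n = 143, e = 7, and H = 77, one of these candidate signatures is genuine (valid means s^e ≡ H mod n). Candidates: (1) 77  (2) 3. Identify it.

1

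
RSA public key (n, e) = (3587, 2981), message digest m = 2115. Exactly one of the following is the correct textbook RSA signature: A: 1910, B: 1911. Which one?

A

Candidate A: Squares mod 3587: 1910^1≡1910, 1910^2≡121, 1910^4≡293, 1910^8≡3348, 1910^16≡3316, 1910^32≡1701, 1910^64≡2279, 1910^128≡3452, 1910^256≡290, 1910^512≡1599, 1910^1024≡2857, 1910^2048≡2024; 2981 = 2048 + 512 + 256 + 128 + 32 + 4 + 1, so 1910^2981 ≡ 2024·1599·290·3452·1701·293·1910 ≡ 2115 (mod 3587)
  → matches m = 2115
Candidate B: Squares mod 3587: 1911^1≡1911, 1911^2≡355, 1911^4≡480, 1911^8≡832, 1911^16≡3520, 1911^32≡902, 1911^64≡2942, 1911^128≡3520, 1911^256≡902, 1911^512≡2942, 1911^1024≡3520, 1911^2048≡902; 2981 = 2048 + 512 + 256 + 128 + 32 + 4 + 1, so 1911^2981 ≡ 902·2942·902·3520·902·480·1911 ≡ 1354 (mod 3587)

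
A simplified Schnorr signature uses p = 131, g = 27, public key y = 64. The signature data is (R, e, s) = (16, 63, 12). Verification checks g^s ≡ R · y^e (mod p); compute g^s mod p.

27^2 = 729 ≡ 74
27^4 ≡ 74^2 = 5476 ≡ 105
27^8 ≡ 105^2 = 11025 ≡ 21
12 = 8 + 4, so 27^12 ≡ 21·105 ≡ 109 (mod 131)

109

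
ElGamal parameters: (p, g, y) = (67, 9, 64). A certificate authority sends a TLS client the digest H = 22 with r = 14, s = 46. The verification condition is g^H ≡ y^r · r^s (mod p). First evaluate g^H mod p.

1

9^2 = 81 ≡ 14
9^4 ≡ 14^2 = 196 ≡ 62
9^8 ≡ 62^2 = 3844 ≡ 25
9^16 ≡ 25^2 = 625 ≡ 22
22 = 16 + 4 + 2, so 9^22 ≡ 22·62·14 ≡ 1 (mod 67)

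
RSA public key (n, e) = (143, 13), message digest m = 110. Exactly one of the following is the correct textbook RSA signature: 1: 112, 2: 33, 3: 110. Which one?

3

Candidate 1: Squares mod 143: 112^1≡112, 112^2≡103, 112^4≡27, 112^8≡14; 13 = 8 + 4 + 1, so 112^13 ≡ 14·27·112 ≡ 8 (mod 143)
Candidate 2: Squares mod 143: 33^1≡33, 33^2≡88, 33^4≡22, 33^8≡55; 13 = 8 + 4 + 1, so 33^13 ≡ 55·22·33 ≡ 33 (mod 143)
Candidate 3: Squares mod 143: 110^1≡110, 110^2≡88, 110^4≡22, 110^8≡55; 13 = 8 + 4 + 1, so 110^13 ≡ 55·22·110 ≡ 110 (mod 143)
  → matches m = 110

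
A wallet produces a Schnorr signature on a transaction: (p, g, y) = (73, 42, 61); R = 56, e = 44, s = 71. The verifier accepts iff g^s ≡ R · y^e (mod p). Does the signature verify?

does not verify

g^s mod p:
42^2 = 1764 ≡ 12
42^4 ≡ 12^2 = 144 ≡ 71
42^8 ≡ 71^2 = 5041 ≡ 4
42^16 ≡ 4^2 = 16
42^32 ≡ 16^2 = 256 ≡ 37
42^64 ≡ 37^2 = 1369 ≡ 55
71 = 64 + 4 + 2 + 1, so 42^71 ≡ 55·71·12·42 ≡ 40 (mod 73)
R · y^e mod p:
61^2 = 3721 ≡ 71
61^4 ≡ 71^2 = 5041 ≡ 4
61^8 ≡ 4^2 = 16
61^16 ≡ 16^2 = 256 ≡ 37
61^32 ≡ 37^2 = 1369 ≡ 55
44 = 32 + 8 + 4, so 61^44 ≡ 55·16·4 ≡ 16 (mod 73)
56·16 = 896 ≡ 20 (mod 73)
40 ≠ 20; the check fails.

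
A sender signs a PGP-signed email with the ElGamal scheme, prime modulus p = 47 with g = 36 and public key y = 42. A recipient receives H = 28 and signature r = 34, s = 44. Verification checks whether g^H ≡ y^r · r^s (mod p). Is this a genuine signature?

genuine

Left side g^H mod p:
36^2 = 1296 ≡ 27
36^4 ≡ 27^2 = 729 ≡ 24
36^8 ≡ 24^2 = 576 ≡ 12
36^16 ≡ 12^2 = 144 ≡ 3
28 = 16 + 8 + 4, so 36^28 ≡ 3·12·24 ≡ 18 (mod 47)
Right side y^r · r^s mod p:
42^2 = 1764 ≡ 25
42^4 ≡ 25^2 = 625 ≡ 14
42^8 ≡ 14^2 = 196 ≡ 8
42^16 ≡ 8^2 = 64 ≡ 17
42^32 ≡ 17^2 = 289 ≡ 7
34 = 32 + 2, so 42^34 ≡ 7·25 ≡ 34 (mod 47)
34^2 = 1156 ≡ 28
34^4 ≡ 28^2 = 784 ≡ 32
34^8 ≡ 32^2 = 1024 ≡ 37
34^16 ≡ 37^2 = 1369 ≡ 6
34^32 ≡ 6^2 = 36
44 = 32 + 8 + 4, so 34^44 ≡ 36·37·32 ≡ 42 (mod 47)
34·42 = 1428 ≡ 18 (mod 47)
18 ≡ 18 (mod 47), so the signature is genuine.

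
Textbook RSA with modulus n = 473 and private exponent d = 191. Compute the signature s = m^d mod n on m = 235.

m^2 ≡ 235^2 = 55225 ≡ 357
m^4 ≡ 357^2 = 127449 ≡ 212
m^8 ≡ 212^2 = 44944 ≡ 9
m^16 ≡ 9^2 = 81
m^32 ≡ 81^2 = 6561 ≡ 412
m^64 ≡ 412^2 = 169744 ≡ 410
m^128 ≡ 410^2 = 168100 ≡ 185
191 = 128 + 32 + 16 + 8 + 4 + 2 + 1, so m^191 ≡ 185·412·81·9·212·357·235 ≡ 202 (mod 473)

202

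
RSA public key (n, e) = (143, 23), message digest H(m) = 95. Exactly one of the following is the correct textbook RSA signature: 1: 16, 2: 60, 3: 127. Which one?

Candidate 1: Squares mod 143: 16^1≡16, 16^2≡113, 16^4≡42, 16^8≡48, 16^16≡16; 23 = 16 + 4 + 2 + 1, so 16^23 ≡ 16·42·113·16 ≡ 48 (mod 143)
Candidate 2: Squares mod 143: 60^1≡60, 60^2≡25, 60^4≡53, 60^8≡92, 60^16≡27; 23 = 16 + 4 + 2 + 1, so 60^23 ≡ 27·53·25·60 ≡ 70 (mod 143)
Candidate 3: Squares mod 143: 127^1≡127, 127^2≡113, 127^4≡42, 127^8≡48, 127^16≡16; 23 = 16 + 4 + 2 + 1, so 127^23 ≡ 16·42·113·127 ≡ 95 (mod 143)
  → matches H(m) = 95

3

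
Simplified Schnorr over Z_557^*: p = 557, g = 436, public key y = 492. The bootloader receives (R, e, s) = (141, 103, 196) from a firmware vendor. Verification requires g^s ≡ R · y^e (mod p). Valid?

g^s mod p:
436^2 = 190096 ≡ 159
436^4 ≡ 159^2 = 25281 ≡ 216
436^8 ≡ 216^2 = 46656 ≡ 425
436^16 ≡ 425^2 = 180625 ≡ 157
436^32 ≡ 157^2 = 24649 ≡ 141
436^64 ≡ 141^2 = 19881 ≡ 386
436^128 ≡ 386^2 = 148996 ≡ 277
196 = 128 + 64 + 4, so 436^196 ≡ 277·386·216 ≡ 261 (mod 557)
R · y^e mod p:
492^2 = 242064 ≡ 326
492^4 ≡ 326^2 = 106276 ≡ 446
492^8 ≡ 446^2 = 198916 ≡ 67
492^16 ≡ 67^2 = 4489 ≡ 33
492^32 ≡ 33^2 = 1089 ≡ 532
492^64 ≡ 532^2 = 283024 ≡ 68
103 = 64 + 32 + 4 + 2 + 1, so 492^103 ≡ 68·532·446·326·492 ≡ 167 (mod 557)
141·167 = 23547 ≡ 153 (mod 557)
261 ≠ 153; the check fails.

no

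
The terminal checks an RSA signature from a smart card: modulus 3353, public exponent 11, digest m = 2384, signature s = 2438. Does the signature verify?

s^2 ≡ 2438^2 = 5943844 ≡ 2328
s^4 ≡ 2328^2 = 5419584 ≡ 1136
s^8 ≡ 1136^2 = 1290496 ≡ 2944
11 = 8 + 2 + 1, so s^11 ≡ 2944·2328·2438 ≡ 2384 (mod 3353)
2384 = m, so the signature checks out.

verifies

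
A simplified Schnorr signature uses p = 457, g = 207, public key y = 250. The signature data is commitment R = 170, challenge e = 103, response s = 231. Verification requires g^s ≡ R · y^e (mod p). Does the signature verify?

g^s mod p:
Squares mod 457: 207^1≡207, 207^2≡348, 207^4≡456, 207^8≡1, 207^16≡1, 207^32≡1, 207^64≡1, 207^128≡1
231 = 128 + 64 + 32 + 4 + 2 + 1, so 207^231 ≡ 1·1·1·456·348·207 ≡ 170 (mod 457)
R · y^e mod p:
Squares mod 457: 250^1≡250, 250^2≡348, 250^4≡456, 250^8≡1, 250^16≡1, 250^32≡1, 250^64≡1
103 = 64 + 32 + 4 + 2 + 1, so 250^103 ≡ 1·1·456·348·250 ≡ 287 (mod 457)
170·287 = 48790 ≡ 348 (mod 457)
170 ≠ 348; the check fails.

does not verify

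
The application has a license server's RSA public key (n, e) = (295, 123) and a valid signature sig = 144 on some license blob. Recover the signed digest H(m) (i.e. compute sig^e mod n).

169

sig^2 ≡ 144^2 = 20736 ≡ 86
sig^4 ≡ 86^2 = 7396 ≡ 21
sig^8 ≡ 21^2 = 441 ≡ 146
sig^16 ≡ 146^2 = 21316 ≡ 76
sig^32 ≡ 76^2 = 5776 ≡ 171
sig^64 ≡ 171^2 = 29241 ≡ 36
123 = 64 + 32 + 16 + 8 + 2 + 1, so sig^123 ≡ 36·171·76·146·86·144 ≡ 169 (mod 295)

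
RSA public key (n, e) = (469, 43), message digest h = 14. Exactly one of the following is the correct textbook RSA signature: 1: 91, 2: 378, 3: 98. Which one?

Candidate 1: Squares mod 469: 91^1≡91, 91^2≡308, 91^4≡126, 91^8≡399, 91^16≡210, 91^32≡14; 43 = 32 + 8 + 2 + 1, so 91^43 ≡ 14·399·308·91 ≡ 14 (mod 469)
  → matches h = 14
Candidate 2: Squares mod 469: 378^1≡378, 378^2≡308, 378^4≡126, 378^8≡399, 378^16≡210, 378^32≡14; 43 = 32 + 8 + 2 + 1, so 378^43 ≡ 14·399·308·378 ≡ 455 (mod 469)
Candidate 3: Squares mod 469: 98^1≡98, 98^2≡224, 98^4≡462, 98^8≡49, 98^16≡56, 98^32≡322; 43 = 32 + 8 + 2 + 1, so 98^43 ≡ 322·49·224·98 ≡ 280 (mod 469)

1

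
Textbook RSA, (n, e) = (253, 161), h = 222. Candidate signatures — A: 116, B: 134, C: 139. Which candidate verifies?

Candidate A: Squares mod 253: 116^1≡116, 116^2≡47, 116^4≡185, 116^8≡70, 116^16≡93, 116^32≡47, 116^64≡185, 116^128≡70; 161 = 128 + 32 + 1, so 116^161 ≡ 70·47·116 ≡ 116 (mod 253)
Candidate B: Squares mod 253: 134^1≡134, 134^2≡246, 134^4≡49, 134^8≡124, 134^16≡196, 134^32≡213, 134^64≡82, 134^128≡146; 161 = 128 + 32 + 1, so 134^161 ≡ 146·213·134 ≡ 222 (mod 253)
  → matches h = 222
Candidate C: Squares mod 253: 139^1≡139, 139^2≡93, 139^4≡47, 139^8≡185, 139^16≡70, 139^32≡93, 139^64≡47, 139^128≡185; 161 = 128 + 32 + 1, so 139^161 ≡ 185·93·139 ≡ 139 (mod 253)

B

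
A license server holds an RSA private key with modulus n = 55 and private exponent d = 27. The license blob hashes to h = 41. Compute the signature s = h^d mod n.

46

Squares mod 55: h^1≡41, h^2≡31, h^4≡26, h^8≡16, h^16≡36
27 = 16 + 8 + 2 + 1, so h^27 ≡ 36·16·31·41 ≡ 46 (mod 55)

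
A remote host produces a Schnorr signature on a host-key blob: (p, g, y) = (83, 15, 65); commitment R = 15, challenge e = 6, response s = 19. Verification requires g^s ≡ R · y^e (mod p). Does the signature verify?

does not verify

g^s mod p:
15^2 = 225 ≡ 59
15^4 ≡ 59^2 = 3481 ≡ 78
15^8 ≡ 78^2 = 6084 ≡ 25
15^16 ≡ 25^2 = 625 ≡ 44
19 = 16 + 2 + 1, so 15^19 ≡ 44·59·15 ≡ 13 (mod 83)
R · y^e mod p:
65^2 = 4225 ≡ 75
65^4 ≡ 75^2 = 5625 ≡ 64
6 = 4 + 2, so 65^6 ≡ 64·75 ≡ 69 (mod 83)
15·69 = 1035 ≡ 39 (mod 83)
13 ≠ 39; the check fails.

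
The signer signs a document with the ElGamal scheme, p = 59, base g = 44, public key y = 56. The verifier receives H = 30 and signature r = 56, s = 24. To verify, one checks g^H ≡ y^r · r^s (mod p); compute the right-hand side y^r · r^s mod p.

15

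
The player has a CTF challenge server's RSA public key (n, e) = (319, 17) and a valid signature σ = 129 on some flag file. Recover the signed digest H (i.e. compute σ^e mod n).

Squares mod 319: σ^1≡129, σ^2≡53, σ^4≡257, σ^8≡16, σ^16≡256
17 = 16 + 1, so σ^17 ≡ 256·129 ≡ 167 (mod 319)

167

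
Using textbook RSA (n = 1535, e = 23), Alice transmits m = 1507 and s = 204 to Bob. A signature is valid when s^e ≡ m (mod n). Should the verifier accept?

reject

s^2 ≡ 204^2 = 41616 ≡ 171
s^4 ≡ 171^2 = 29241 ≡ 76
s^8 ≡ 76^2 = 5776 ≡ 1171
s^16 ≡ 1171^2 = 1371241 ≡ 486
23 = 16 + 4 + 2 + 1, so s^23 ≡ 486·76·171·204 ≡ 1029 (mod 1535)
1029 ≠ 1507, so verification fails.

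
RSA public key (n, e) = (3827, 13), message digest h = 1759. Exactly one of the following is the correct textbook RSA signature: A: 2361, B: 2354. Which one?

B

Candidate A: 2361^2 = 5574321 ≡ 2209; 2361^4 ≡ 2209^2 = 4879681 ≡ 256; 2361^8 ≡ 256^2 = 65536 ≡ 477; 13 = 8 + 4 + 1, so 2361^13 ≡ 477·256·2361 ≡ 3214 (mod 3827)
Candidate B: 2354^2 = 5541316 ≡ 3647; 2354^4 ≡ 3647^2 = 13300609 ≡ 1784; 2354^8 ≡ 1784^2 = 3182656 ≡ 2419; 13 = 8 + 4 + 1, so 2354^13 ≡ 2419·1784·2354 ≡ 1759 (mod 3827)
  → matches h = 1759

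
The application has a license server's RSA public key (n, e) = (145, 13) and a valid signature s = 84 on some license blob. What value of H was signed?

39

s^2 ≡ 84^2 = 7056 ≡ 96
s^4 ≡ 96^2 = 9216 ≡ 81
s^8 ≡ 81^2 = 6561 ≡ 36
13 = 8 + 4 + 1, so s^13 ≡ 36·81·84 ≡ 39 (mod 145)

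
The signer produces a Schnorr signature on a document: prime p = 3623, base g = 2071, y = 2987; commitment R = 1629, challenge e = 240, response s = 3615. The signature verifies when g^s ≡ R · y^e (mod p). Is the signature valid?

g^s mod p:
2071^2 = 4289041 ≡ 3032
2071^4 ≡ 3032^2 = 9193024 ≡ 1473
2071^8 ≡ 1473^2 = 2169729 ≡ 3175
2071^16 ≡ 3175^2 = 10080625 ≡ 1439
2071^32 ≡ 1439^2 = 2070721 ≡ 1988
2071^64 ≡ 1988^2 = 3952144 ≡ 3074
2071^128 ≡ 3074^2 = 9449476 ≡ 692
2071^256 ≡ 692^2 = 478864 ≡ 628
2071^512 ≡ 628^2 = 394384 ≡ 3100
2071^1024 ≡ 3100^2 = 9610000 ≡ 1804
2071^2048 ≡ 1804^2 = 3254416 ≡ 962
3615 = 2048 + 1024 + 512 + 16 + 8 + 4 + 2 + 1, so 2071^3615 ≡ 962·1804·3100·1439·3175·1473·3032·2071 ≡ 1168 (mod 3623)
R · y^e mod p:
2987^2 = 8922169 ≡ 2343
2987^4 ≡ 2343^2 = 5489649 ≡ 804
2987^8 ≡ 804^2 = 646416 ≡ 1522
2987^16 ≡ 1522^2 = 2316484 ≡ 1387
2987^32 ≡ 1387^2 = 1923769 ≡ 3579
2987^64 ≡ 3579^2 = 12809241 ≡ 1936
2987^128 ≡ 1936^2 = 3748096 ≡ 1914
240 = 128 + 64 + 32 + 16, so 2987^240 ≡ 1914·1936·3579·1387 ≡ 2892 (mod 3623)
1629·2892 = 4711068 ≡ 1168 (mod 3623)
1168 ≡ 1168 (mod 3623); signature holds.

valid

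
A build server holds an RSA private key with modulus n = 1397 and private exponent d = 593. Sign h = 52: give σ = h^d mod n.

h^2 ≡ 52^2 = 2704 ≡ 1307
h^4 ≡ 1307^2 = 1708249 ≡ 1115
h^8 ≡ 1115^2 = 1243225 ≡ 1292
h^16 ≡ 1292^2 = 1669264 ≡ 1246
h^32 ≡ 1246^2 = 1552516 ≡ 449
h^64 ≡ 449^2 = 201601 ≡ 433
h^128 ≡ 433^2 = 187489 ≡ 291
h^256 ≡ 291^2 = 84681 ≡ 861
h^512 ≡ 861^2 = 741321 ≡ 911
593 = 512 + 64 + 16 + 1, so h^593 ≡ 911·433·1246·52 ≡ 149 (mod 1397)

149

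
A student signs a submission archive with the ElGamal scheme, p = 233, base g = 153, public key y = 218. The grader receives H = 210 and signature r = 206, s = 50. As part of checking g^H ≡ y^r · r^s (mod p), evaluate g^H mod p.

153^2 = 23409 ≡ 109
153^4 ≡ 109^2 = 11881 ≡ 231
153^8 ≡ 231^2 = 53361 ≡ 4
153^16 ≡ 4^2 = 16
153^32 ≡ 16^2 = 256 ≡ 23
153^64 ≡ 23^2 = 529 ≡ 63
153^128 ≡ 63^2 = 3969 ≡ 8
210 = 128 + 64 + 16 + 2, so 153^210 ≡ 8·63·16·109 ≡ 100 (mod 233)

100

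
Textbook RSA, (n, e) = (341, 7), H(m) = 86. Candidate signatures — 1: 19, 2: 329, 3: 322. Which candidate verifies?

Candidate 1: Squares mod 341: 19^1≡19, 19^2≡20, 19^4≡59; 7 = 4 + 2 + 1, so 19^7 ≡ 59·20·19 ≡ 255 (mod 341)
Candidate 2: Squares mod 341: 329^1≡329, 329^2≡144, 329^4≡276; 7 = 4 + 2 + 1, so 329^7 ≡ 276·144·329 ≡ 131 (mod 341)
Candidate 3: Squares mod 341: 322^1≡322, 322^2≡20, 322^4≡59; 7 = 4 + 2 + 1, so 322^7 ≡ 59·20·322 ≡ 86 (mod 341)
  → matches H(m) = 86

3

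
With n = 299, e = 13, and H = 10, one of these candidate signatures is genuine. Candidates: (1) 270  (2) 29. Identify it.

Candidate 1: 270^2 = 72900 ≡ 243; 270^4 ≡ 243^2 = 59049 ≡ 146; 270^8 ≡ 146^2 = 21316 ≡ 87; 13 = 8 + 4 + 1, so 270^13 ≡ 87·146·270 ≡ 10 (mod 299)
  → matches H = 10
Candidate 2: 29^2 = 841 ≡ 243; 29^4 ≡ 243^2 = 59049 ≡ 146; 29^8 ≡ 146^2 = 21316 ≡ 87; 13 = 8 + 4 + 1, so 29^13 ≡ 87·146·29 ≡ 289 (mod 299)

1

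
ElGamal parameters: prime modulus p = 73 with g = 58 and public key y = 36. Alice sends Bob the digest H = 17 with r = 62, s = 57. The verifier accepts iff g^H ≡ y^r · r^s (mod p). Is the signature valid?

Left side g^H mod p:
58^2 = 3364 ≡ 6
58^4 ≡ 6^2 = 36
58^8 ≡ 36^2 = 1296 ≡ 55
58^16 ≡ 55^2 = 3025 ≡ 32
17 = 16 + 1, so 58^17 ≡ 32·58 ≡ 31 (mod 73)
Right side y^r · r^s mod p:
36^2 = 1296 ≡ 55
36^4 ≡ 55^2 = 3025 ≡ 32
36^8 ≡ 32^2 = 1024 ≡ 2
36^16 ≡ 2^2 = 4
36^32 ≡ 4^2 = 16
62 = 32 + 16 + 8 + 4 + 2, so 36^62 ≡ 16·4·2·32·55 ≡ 2 (mod 73)
62^2 = 3844 ≡ 48
62^4 ≡ 48^2 = 2304 ≡ 41
62^8 ≡ 41^2 = 1681 ≡ 2
62^16 ≡ 2^2 = 4
62^32 ≡ 4^2 = 16
57 = 32 + 16 + 8 + 1, so 62^57 ≡ 16·4·2·62 ≡ 52 (mod 73)
2·52 = 104 ≡ 31 (mod 73)
31 ≡ 31 (mod 73), so the signature is genuine.

valid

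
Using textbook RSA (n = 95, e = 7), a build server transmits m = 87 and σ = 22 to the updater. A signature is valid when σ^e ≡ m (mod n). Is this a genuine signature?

forged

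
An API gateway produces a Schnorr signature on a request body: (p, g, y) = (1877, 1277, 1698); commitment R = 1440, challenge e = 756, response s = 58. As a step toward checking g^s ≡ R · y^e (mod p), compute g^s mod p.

Squares mod 1877: 1277^1≡1277, 1277^2≡1493, 1277^4≡1050, 1277^8≡701, 1277^16≡1504, 1277^32≡231
58 = 32 + 16 + 8 + 2, so 1277^58 ≡ 231·1504·701·1493 ≡ 531 (mod 1877)

531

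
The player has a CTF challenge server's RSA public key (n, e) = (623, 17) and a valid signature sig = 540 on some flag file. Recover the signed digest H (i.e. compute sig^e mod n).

295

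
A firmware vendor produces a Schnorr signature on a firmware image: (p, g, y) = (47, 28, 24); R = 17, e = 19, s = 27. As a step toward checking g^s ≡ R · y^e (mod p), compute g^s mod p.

28^2 = 784 ≡ 32
28^4 ≡ 32^2 = 1024 ≡ 37
28^8 ≡ 37^2 = 1369 ≡ 6
28^16 ≡ 6^2 = 36
27 = 16 + 8 + 2 + 1, so 28^27 ≡ 36·6·32·28 ≡ 37 (mod 47)

37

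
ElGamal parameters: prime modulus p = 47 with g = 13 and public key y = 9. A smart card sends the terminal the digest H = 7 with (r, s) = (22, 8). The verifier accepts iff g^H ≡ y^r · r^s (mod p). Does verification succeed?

Left side g^H mod p:
Squares mod 47: 13^1≡13, 13^2≡28, 13^4≡32
7 = 4 + 2 + 1, so 13^7 ≡ 32·28·13 ≡ 39 (mod 47)
Right side y^r · r^s mod p:
Squares mod 47: 9^1≡9, 9^2≡34, 9^4≡28, 9^8≡32, 9^16≡37
22 = 16 + 4 + 2, so 9^22 ≡ 37·28·34 ≡ 21 (mod 47)
Squares mod 47: 22^1≡22, 22^2≡14, 22^4≡8, 22^8≡17
22^8 ≡ 17 (mod 47)
21·17 = 357 ≡ 28 (mod 47)
39 ≠ 28, so verification fails.

fails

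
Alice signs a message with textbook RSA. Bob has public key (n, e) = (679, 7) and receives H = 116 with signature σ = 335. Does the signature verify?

σ^2 ≡ 335^2 = 112225 ≡ 190
σ^4 ≡ 190^2 = 36100 ≡ 113
7 = 4 + 2 + 1, so σ^7 ≡ 113·190·335 ≡ 482 (mod 679)
The recovered value 482 does not match the digest 116.

does not verify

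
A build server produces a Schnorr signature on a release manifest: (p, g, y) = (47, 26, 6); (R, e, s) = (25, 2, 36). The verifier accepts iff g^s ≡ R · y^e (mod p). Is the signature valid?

g^s mod p:
26^2 = 676 ≡ 18
26^4 ≡ 18^2 = 324 ≡ 42
26^8 ≡ 42^2 = 1764 ≡ 25
26^16 ≡ 25^2 = 625 ≡ 14
26^32 ≡ 14^2 = 196 ≡ 8
36 = 32 + 4, so 26^36 ≡ 8·42 ≡ 7 (mod 47)
R · y^e mod p:
6^2 = 36
25·36 = 900 ≡ 7 (mod 47)
7 ≡ 7 (mod 47); signature holds.

valid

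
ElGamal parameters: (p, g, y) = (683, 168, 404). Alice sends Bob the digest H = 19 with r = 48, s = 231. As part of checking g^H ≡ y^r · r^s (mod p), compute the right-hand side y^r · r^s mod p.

554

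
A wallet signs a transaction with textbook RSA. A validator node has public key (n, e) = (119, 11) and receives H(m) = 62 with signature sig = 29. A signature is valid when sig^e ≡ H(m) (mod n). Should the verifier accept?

Squares mod 119: sig^1≡29, sig^2≡8, sig^4≡64, sig^8≡50
11 = 8 + 2 + 1, so sig^11 ≡ 50·8·29 ≡ 57 (mod 119)
The recovered value 57 does not match the digest 62.

reject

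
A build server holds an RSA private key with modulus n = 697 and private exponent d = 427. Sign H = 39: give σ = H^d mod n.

H^2 ≡ 39^2 = 1521 ≡ 127
H^4 ≡ 127^2 = 16129 ≡ 98
H^8 ≡ 98^2 = 9604 ≡ 543
H^16 ≡ 543^2 = 294849 ≡ 18
H^32 ≡ 18^2 = 324
H^64 ≡ 324^2 = 104976 ≡ 426
H^128 ≡ 426^2 = 181476 ≡ 256
H^256 ≡ 256^2 = 65536 ≡ 18
427 = 256 + 128 + 32 + 8 + 2 + 1, so H^427 ≡ 18·256·324·543·127·39 ≡ 487 (mod 697)

487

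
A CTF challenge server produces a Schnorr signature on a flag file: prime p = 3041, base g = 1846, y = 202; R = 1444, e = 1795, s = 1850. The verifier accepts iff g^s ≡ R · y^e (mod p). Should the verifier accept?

reject

g^s mod p:
1846^1850 mod 3041 = 2304
R · y^e mod p:
202^1795 mod 3041 = 483
1444·483 = 697452 ≡ 1063 (mod 3041)
2304 ≠ 1063; the check fails.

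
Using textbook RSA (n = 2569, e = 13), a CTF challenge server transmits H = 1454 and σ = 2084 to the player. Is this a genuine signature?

Squares mod 2569: σ^1≡2084, σ^2≡1446, σ^4≡2319, σ^8≡844
13 = 8 + 4 + 1, so σ^13 ≡ 844·2319·2084 ≡ 1454 (mod 2569)
Since 1454 equals the digest 1454, verification succeeds.

genuine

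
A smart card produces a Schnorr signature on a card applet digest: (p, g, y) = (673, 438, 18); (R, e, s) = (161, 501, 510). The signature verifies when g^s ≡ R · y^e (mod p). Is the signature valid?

valid

g^s mod p:
438^510 mod 673 = 578
R · y^e mod p:
18^501 mod 673 = 338
161·338 = 54418 ≡ 578 (mod 673)
578 ≡ 578 (mod 673); signature holds.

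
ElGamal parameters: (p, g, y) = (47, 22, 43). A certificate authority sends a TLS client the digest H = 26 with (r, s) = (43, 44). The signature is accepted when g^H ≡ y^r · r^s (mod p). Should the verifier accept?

reject

Left side g^H mod p:
22^2 = 484 ≡ 14
22^4 ≡ 14^2 = 196 ≡ 8
22^8 ≡ 8^2 = 64 ≡ 17
22^16 ≡ 17^2 = 289 ≡ 7
26 = 16 + 8 + 2, so 22^26 ≡ 7·17·14 ≡ 21 (mod 47)
Right side y^r · r^s mod p:
43^2 = 1849 ≡ 16
43^4 ≡ 16^2 = 256 ≡ 21
43^8 ≡ 21^2 = 441 ≡ 18
43^16 ≡ 18^2 = 324 ≡ 42
43^32 ≡ 42^2 = 1764 ≡ 25
43 = 32 + 8 + 2 + 1, so 43^43 ≡ 25·18·16·43 ≡ 11 (mod 47)
43^2 = 1849 ≡ 16
43^4 ≡ 16^2 = 256 ≡ 21
43^8 ≡ 21^2 = 441 ≡ 18
43^16 ≡ 18^2 = 324 ≡ 42
43^32 ≡ 42^2 = 1764 ≡ 25
44 = 32 + 8 + 4, so 43^44 ≡ 25·18·21 ≡ 3 (mod 47)
11·3 = 33 ≡ 33 (mod 47)
21 ≠ 33, so verification fails.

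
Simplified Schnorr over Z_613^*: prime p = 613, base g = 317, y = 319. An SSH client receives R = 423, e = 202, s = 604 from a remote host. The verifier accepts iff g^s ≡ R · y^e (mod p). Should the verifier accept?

accept

g^s mod p:
Squares mod 613: 317^1≡317, 317^2≡570, 317^4≡10, 317^8≡100, 317^16≡192, 317^32≡84, 317^64≡313, 317^128≡502, 317^256≡61, 317^512≡43
604 = 512 + 64 + 16 + 8 + 4, so 317^604 ≡ 43·313·192·100·10 ≡ 141 (mod 613)
R · y^e mod p:
Squares mod 613: 319^1≡319, 319^2≡3, 319^4≡9, 319^8≡81, 319^16≡431, 319^32≡22, 319^64≡484, 319^128≡90
202 = 128 + 64 + 8 + 2, so 319^202 ≡ 90·484·81·3 ≡ 409 (mod 613)
423·409 = 173007 ≡ 141 (mod 613)
141 ≡ 141 (mod 613); signature holds.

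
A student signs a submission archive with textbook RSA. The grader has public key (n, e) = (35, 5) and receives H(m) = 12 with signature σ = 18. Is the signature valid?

invalid

Squares mod 35: σ^1≡18, σ^2≡9, σ^4≡11
5 = 4 + 1, so σ^5 ≡ 11·18 ≡ 23 (mod 35)
23 ≠ 12, so verification fails.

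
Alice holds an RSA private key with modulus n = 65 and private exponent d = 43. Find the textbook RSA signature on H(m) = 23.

62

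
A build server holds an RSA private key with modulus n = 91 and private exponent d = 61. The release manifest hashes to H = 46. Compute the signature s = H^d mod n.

H^2 ≡ 46^2 = 2116 ≡ 23
H^4 ≡ 23^2 = 529 ≡ 74
H^8 ≡ 74^2 = 5476 ≡ 16
H^16 ≡ 16^2 = 256 ≡ 74
H^32 ≡ 74^2 = 5476 ≡ 16
61 = 32 + 16 + 8 + 4 + 1, so H^61 ≡ 16·74·16·74·46 ≡ 46 (mod 91)

46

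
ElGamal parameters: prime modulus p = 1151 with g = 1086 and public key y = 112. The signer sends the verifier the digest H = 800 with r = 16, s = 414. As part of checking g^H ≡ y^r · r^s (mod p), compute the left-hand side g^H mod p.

1086^2 = 1179396 ≡ 772
1086^4 ≡ 772^2 = 595984 ≡ 917
1086^8 ≡ 917^2 = 840889 ≡ 659
1086^16 ≡ 659^2 = 434281 ≡ 354
1086^32 ≡ 354^2 = 125316 ≡ 1008
1086^64 ≡ 1008^2 = 1016064 ≡ 882
1086^128 ≡ 882^2 = 777924 ≡ 999
1086^256 ≡ 999^2 = 998001 ≡ 84
1086^512 ≡ 84^2 = 7056 ≡ 150
800 = 512 + 256 + 32, so 1086^800 ≡ 150·84·1008 ≡ 666 (mod 1151)

666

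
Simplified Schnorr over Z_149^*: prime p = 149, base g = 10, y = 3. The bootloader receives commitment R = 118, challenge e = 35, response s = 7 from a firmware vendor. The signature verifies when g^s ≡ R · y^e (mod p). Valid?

yes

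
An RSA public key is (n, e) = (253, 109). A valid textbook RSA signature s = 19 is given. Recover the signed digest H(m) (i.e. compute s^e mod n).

s^2 ≡ 19^2 = 361 ≡ 108
s^4 ≡ 108^2 = 11664 ≡ 26
s^8 ≡ 26^2 = 676 ≡ 170
s^16 ≡ 170^2 = 28900 ≡ 58
s^32 ≡ 58^2 = 3364 ≡ 75
s^64 ≡ 75^2 = 5625 ≡ 59
109 = 64 + 32 + 8 + 4 + 1, so s^109 ≡ 59·75·170·26·19 ≡ 40 (mod 253)

40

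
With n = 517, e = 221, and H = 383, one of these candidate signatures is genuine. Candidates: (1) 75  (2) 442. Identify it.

1

Candidate 1: 75^2 = 5625 ≡ 455; 75^4 ≡ 455^2 = 207025 ≡ 225; 75^8 ≡ 225^2 = 50625 ≡ 476; 75^16 ≡ 476^2 = 226576 ≡ 130; 75^32 ≡ 130^2 = 16900 ≡ 356; 75^64 ≡ 356^2 = 126736 ≡ 71; 75^128 ≡ 71^2 = 5041 ≡ 388; 221 = 128 + 64 + 16 + 8 + 4 + 1, so 75^221 ≡ 388·71·130·476·225·75 ≡ 383 (mod 517)
  → matches H = 383
Candidate 2: 442^2 = 195364 ≡ 455; 442^4 ≡ 455^2 = 207025 ≡ 225; 442^8 ≡ 225^2 = 50625 ≡ 476; 442^16 ≡ 476^2 = 226576 ≡ 130; 442^32 ≡ 130^2 = 16900 ≡ 356; 442^64 ≡ 356^2 = 126736 ≡ 71; 442^128 ≡ 71^2 = 5041 ≡ 388; 221 = 128 + 64 + 16 + 8 + 4 + 1, so 442^221 ≡ 388·71·130·476·225·442 ≡ 134 (mod 517)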